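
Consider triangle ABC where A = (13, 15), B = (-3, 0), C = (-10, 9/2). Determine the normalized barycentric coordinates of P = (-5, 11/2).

Signed area of the reference triangle: [ABC] = ½·(13·(0−(9/2)) + (-3)·(9/2−15) + (-10)·(15−0)) = ½·(-117/2 + 63/2 − 150) = -177/2.
[PBC] = ½·((-5)·(0−(9/2)) + (-3)·(9/2−(11/2)) + (-10)·(11/2−0)) = ½·(45/2 + 3 − 55) = -59/4, so the A-coordinate is (-59/4)/(-177/2) = 1/6.
[APC] = ½·(13·(11/2−(9/2)) + (-5)·(9/2−15) + (-10)·(15−(11/2))) = ½·(13 + 105/2 − 95) = -59/4, so the B-coordinate is 1/6.
[ABP] = ½·(13·(0−(11/2)) + (-3)·(11/2−15) + (-5)·(15−0)) = ½·(-143/2 + 57/2 − 75) = -59, so the C-coordinate is 2/3.
Check: 1/6 + 1/6 + 2/3 = 1.

(1/6, 1/6, 2/3)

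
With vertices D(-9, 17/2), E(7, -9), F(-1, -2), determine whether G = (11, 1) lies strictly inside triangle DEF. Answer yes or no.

Barycentric coordinates of G: (27/7, 75/14, -115/14).
The three coordinates are positive, positive, negative; a point is interior exactly when all three are positive.

no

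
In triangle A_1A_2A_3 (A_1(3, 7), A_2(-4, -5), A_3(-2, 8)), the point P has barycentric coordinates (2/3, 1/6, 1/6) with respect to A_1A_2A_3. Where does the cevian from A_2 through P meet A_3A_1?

Line A_2P meets A_3A_1 where the A_2-coordinate vanishes; zeroing P's A_2-weight and renormalizing leaves A_3, A_1-weights 1/6 : 2/3 → (1/5, 4/5).
So Q = (1/5)·A_3 + (4/5)·A_1 = (2, 36/5).

(2, 36/5)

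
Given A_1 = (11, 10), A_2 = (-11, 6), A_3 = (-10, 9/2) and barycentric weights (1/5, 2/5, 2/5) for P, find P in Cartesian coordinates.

P = (1/5)·A_1 + (2/5)·A_2 + (2/5)·A_3.
x-coordinate: (1/5)·11 + (2/5)·(-11) + (2/5)·(-10) = -31/5.
y-coordinate: (1/5)·10 + (2/5)·6 + (2/5)·(9/2) = 31/5.

(-31/5, 31/5)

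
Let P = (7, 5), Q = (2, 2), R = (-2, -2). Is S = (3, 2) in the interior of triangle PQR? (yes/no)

Barycentric coordinates of S: (1/2, 1/8, 3/8).
The three coordinates are positive, positive, positive; a point is interior exactly when all three are positive.

yes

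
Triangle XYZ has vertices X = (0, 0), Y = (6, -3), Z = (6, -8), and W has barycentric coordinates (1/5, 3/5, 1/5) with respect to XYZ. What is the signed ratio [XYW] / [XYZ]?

The signed ratio [XYW]/[XYZ] equals the barycentric coordinate of W at vertex Z, which is 1/5.

1/5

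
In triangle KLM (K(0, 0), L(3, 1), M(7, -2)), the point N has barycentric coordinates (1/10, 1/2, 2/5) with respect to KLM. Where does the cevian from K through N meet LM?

Line KN meets LM where the K-coordinate vanishes; zeroing N's K-weight and renormalizing leaves L, M-weights 1/2 : 2/5 → (5/9, 4/9).
So J = (5/9)·L + (4/9)·M = (43/9, -1/3).

(43/9, -1/3)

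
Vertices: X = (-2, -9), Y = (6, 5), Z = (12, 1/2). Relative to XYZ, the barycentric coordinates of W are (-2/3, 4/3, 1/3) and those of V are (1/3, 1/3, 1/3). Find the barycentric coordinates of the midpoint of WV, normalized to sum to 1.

(-1/6, 5/6, 1/3)

Since both coordinate triples sum to 1, the midpoint's barycentrics are the componentwise average.
(-2/3+1/3)/2 = -1/6; similarly 5/6 and 1/3.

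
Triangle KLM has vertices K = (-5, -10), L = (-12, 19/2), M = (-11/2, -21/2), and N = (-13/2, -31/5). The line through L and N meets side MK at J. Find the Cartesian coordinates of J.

Barycentric coordinates of N with respect to KLM: (3/5, 1/5, 1/5).
On side MK the L-coordinate is zero; dropping N's L-weight 1/5 and renormalizing the remaining 1/5 : 3/5 gives weights 1/4, 3/4 on M, K.
J = (1/4)·(-11/2, -21/2) + (3/4)·(-5, -10) = (-41/8, -81/8).

(-41/8, -81/8)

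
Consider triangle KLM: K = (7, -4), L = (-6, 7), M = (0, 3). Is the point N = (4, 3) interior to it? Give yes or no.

no

Barycentric coordinates of N: (-8/7, -2, 29/7).
The three coordinates are negative, negative, positive; a point is interior exactly when all three are positive.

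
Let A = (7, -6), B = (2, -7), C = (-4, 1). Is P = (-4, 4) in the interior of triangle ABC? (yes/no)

Barycentric coordinates of P: (9/23, -33/46, 61/46).
The three coordinates are positive, negative, positive; a point is interior exactly when all three are positive.

no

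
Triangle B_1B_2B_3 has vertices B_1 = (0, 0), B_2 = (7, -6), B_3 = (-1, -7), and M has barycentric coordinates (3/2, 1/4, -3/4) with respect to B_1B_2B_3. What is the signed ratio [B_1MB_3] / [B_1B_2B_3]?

The signed ratio [B_1MB_3]/[B_1B_2B_3] equals the barycentric coordinate of M at vertex B_2, which is 1/4.

1/4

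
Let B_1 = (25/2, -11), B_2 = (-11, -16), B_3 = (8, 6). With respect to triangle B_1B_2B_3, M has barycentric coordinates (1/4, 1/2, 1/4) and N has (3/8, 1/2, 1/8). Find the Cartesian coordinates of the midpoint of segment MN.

Barycentric coordinates of the midpoint are the average: (5/16, 1/2, 3/16).
Converting: (5/16)·B_1 + (1/2)·B_2 + (3/16)·B_3 = (-3/32, -165/16).

(-3/32, -165/16)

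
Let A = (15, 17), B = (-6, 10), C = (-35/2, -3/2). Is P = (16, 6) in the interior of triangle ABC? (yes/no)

Barycentric coordinates of P: (13/7, -376/161, 34/23).
The three coordinates are positive, negative, positive; a point is interior exactly when all three are positive.

no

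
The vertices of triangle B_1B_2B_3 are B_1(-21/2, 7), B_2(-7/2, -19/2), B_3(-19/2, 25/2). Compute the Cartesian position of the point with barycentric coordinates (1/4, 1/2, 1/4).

M = (1/4)·B_1 + (1/2)·B_2 + (1/4)·B_3.
x-coordinate: (1/4)·(-21/2) + (1/2)·(-7/2) + (1/4)·(-19/2) = -27/4.
y-coordinate: (1/4)·7 + (1/2)·(-19/2) + (1/4)·(25/2) = 1/8.

(-27/4, 1/8)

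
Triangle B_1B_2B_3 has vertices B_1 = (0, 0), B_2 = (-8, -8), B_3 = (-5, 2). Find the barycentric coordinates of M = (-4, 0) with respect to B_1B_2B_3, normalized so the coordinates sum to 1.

(2/7, 1/7, 4/7)

Signed area of the reference triangle: [B_1B_2B_3] = ½·(0·(-8−2) + (-8)·(2−0) + (-5)·(0−(-8))) = ½·(0 − 16 − 40) = -28.
[MB_2B_3] = ½·((-4)·(-8−2) + (-8)·(2−0) + (-5)·(0−(-8))) = ½·(40 − 16 − 40) = -8, so the B_1-coordinate is (-8)/(-28) = 2/7.
[B_1MB_3] = ½·(0·(0−2) + (-4)·(2−0) + (-5)·(0−0)) = ½·(0 − 8 + 0) = -4, so the B_2-coordinate is 1/7.
[B_1B_2M] = ½·(0·(-8−0) + (-8)·(0−0) + (-4)·(0−(-8))) = ½·(0 + 0 − 32) = -16, so the B_3-coordinate is 4/7.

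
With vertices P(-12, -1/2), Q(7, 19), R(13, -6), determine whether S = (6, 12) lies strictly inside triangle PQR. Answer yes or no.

Barycentric coordinates of S: (67/592, 823/1184, 227/1184).
The three coordinates are positive, positive, positive; a point is interior exactly when all three are positive.

yes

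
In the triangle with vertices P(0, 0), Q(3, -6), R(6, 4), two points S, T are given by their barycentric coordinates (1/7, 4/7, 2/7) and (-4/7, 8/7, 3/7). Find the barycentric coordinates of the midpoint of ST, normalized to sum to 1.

(-3/14, 6/7, 5/14)

Since both coordinate triples sum to 1, the midpoint's barycentrics are the componentwise average.
(1/7+-4/7)/2 = -3/14; similarly 6/7 and 5/14.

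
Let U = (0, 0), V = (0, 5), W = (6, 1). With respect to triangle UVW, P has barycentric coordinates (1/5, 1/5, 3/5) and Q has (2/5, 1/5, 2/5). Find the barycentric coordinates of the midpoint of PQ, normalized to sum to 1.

(3/10, 1/5, 1/2)

Since both coordinate triples sum to 1, the midpoint's barycentrics are the componentwise average.
(1/5+2/5)/2 = 3/10; similarly 1/5 and 1/2.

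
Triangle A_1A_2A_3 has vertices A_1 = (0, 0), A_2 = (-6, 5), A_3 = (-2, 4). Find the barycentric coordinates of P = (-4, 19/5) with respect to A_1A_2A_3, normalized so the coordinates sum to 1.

Signed area of the reference triangle: [A_1A_2A_3] = ½·(0·(5−4) + (-6)·(4−0) + (-2)·(0−5)) = ½·(0 − 24 + 10) = -7.
[PA_2A_3] = ½·((-4)·(5−4) + (-6)·(4−(19/5)) + (-2)·(19/5−5)) = ½·(-4 − 6/5 + 12/5) = -7/5, so the A_1-coordinate is (-7/5)/(-7) = 1/5.
[A_1PA_3] = ½·(0·(19/5−4) + (-4)·(4−0) + (-2)·(0−(19/5))) = ½·(0 − 16 + 38/5) = -21/5, so the A_2-coordinate is 3/5.
[A_1A_2P] = ½·(0·(5−(19/5)) + (-6)·(19/5−0) + (-4)·(0−5)) = ½·(0 − 114/5 + 20) = -7/5, so the A_3-coordinate is 1/5.
Check: 1/5 + 3/5 + 1/5 = 1.

(1/5, 3/5, 1/5)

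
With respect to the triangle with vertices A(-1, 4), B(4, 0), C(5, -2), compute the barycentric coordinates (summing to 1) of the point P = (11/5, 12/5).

(1/5, 8/5, -4/5)

Signed area of the reference triangle: [ABC] = ½·((-1)·(0−(-2)) + 4·(-2−4) + 5·(4−0)) = ½·(-2 − 24 + 20) = -3.
[PBC] = ½·((11/5)·(0−(-2)) + 4·(-2−(12/5)) + 5·(12/5−0)) = ½·(22/5 − 88/5 + 12) = -3/5, so the A-coordinate is (-3/5)/(-3) = 1/5.
[APC] = ½·((-1)·(12/5−(-2)) + (11/5)·(-2−4) + 5·(4−(12/5))) = ½·(-22/5 − 66/5 + 8) = -24/5, so the B-coordinate is 8/5.
[ABP] = ½·((-1)·(0−(12/5)) + 4·(12/5−4) + (11/5)·(4−0)) = ½·(12/5 − 32/5 + 44/5) = 12/5, so the C-coordinate is -4/5.
Check: 1/5 + 8/5 − 4/5 = 1.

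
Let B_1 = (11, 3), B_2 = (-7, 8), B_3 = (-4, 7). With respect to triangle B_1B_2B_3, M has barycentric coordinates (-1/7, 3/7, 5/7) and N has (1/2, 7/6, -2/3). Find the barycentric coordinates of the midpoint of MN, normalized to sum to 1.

(5/28, 67/84, 1/42)

Since both coordinate triples sum to 1, the midpoint's barycentrics are the componentwise average.
(-1/7+1/2)/2 = 5/28; similarly 67/84 and 1/42.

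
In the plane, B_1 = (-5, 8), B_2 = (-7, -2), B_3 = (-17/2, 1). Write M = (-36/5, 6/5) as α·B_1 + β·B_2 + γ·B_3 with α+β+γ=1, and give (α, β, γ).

(1/5, 2/5, 2/5)

Signed area of the reference triangle: [B_1B_2B_3] = ½·((-5)·(-2−1) + (-7)·(1−8) + (-17/2)·(8−(-2))) = ½·(15 + 49 − 85) = -21/2.
[MB_2B_3] = ½·((-36/5)·(-2−1) + (-7)·(1−(6/5)) + (-17/2)·(6/5−(-2))) = ½·(108/5 + 7/5 − 136/5) = -21/10, so the B_1-coordinate is (-21/10)/(-21/2) = 1/5.
[B_1MB_3] = ½·((-5)·(6/5−1) + (-36/5)·(1−8) + (-17/2)·(8−(6/5))) = ½·(-1 + 252/5 − 289/5) = -21/5, so the B_2-coordinate is 2/5.
[B_1B_2M] = ½·((-5)·(-2−(6/5)) + (-7)·(6/5−8) + (-36/5)·(8−(-2))) = ½·(16 + 238/5 − 72) = -21/5, so the B_3-coordinate is 2/5.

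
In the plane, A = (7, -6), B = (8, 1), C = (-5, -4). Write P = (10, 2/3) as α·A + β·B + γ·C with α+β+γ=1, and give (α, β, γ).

Signed area of the reference triangle: [ABC] = ½·(7·(1−(-4)) + 8·(-4−(-6)) + (-5)·(-6−1)) = ½·(35 + 16 + 35) = 43.
[PBC] = ½·(10·(1−(-4)) + 8·(-4−(2/3)) + (-5)·(2/3−1)) = ½·(50 − 112/3 + 5/3) = 43/6, so the A-coordinate is (43/6)/43 = 1/6.
[APC] = ½·(7·(2/3−(-4)) + 10·(-4−(-6)) + (-5)·(-6−(2/3))) = ½·(98/3 + 20 + 100/3) = 43, so the B-coordinate is 1.
[ABP] = ½·(7·(1−(2/3)) + 8·(2/3−(-6)) + 10·(-6−1)) = ½·(7/3 + 160/3 − 70) = -43/6, so the C-coordinate is -1/6.
Check: 1/6 + 1 − 1/6 = 1.

(1/6, 1, -1/6)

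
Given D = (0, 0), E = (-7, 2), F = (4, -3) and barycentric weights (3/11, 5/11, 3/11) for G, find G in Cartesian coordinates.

G = (3/11)·D + (5/11)·E + (3/11)·F.
x-coordinate: (3/11)·0 + (5/11)·(-7) + (3/11)·4 = -23/11.
y-coordinate: (3/11)·0 + (5/11)·2 + (3/11)·(-3) = 1/11.

(-23/11, 1/11)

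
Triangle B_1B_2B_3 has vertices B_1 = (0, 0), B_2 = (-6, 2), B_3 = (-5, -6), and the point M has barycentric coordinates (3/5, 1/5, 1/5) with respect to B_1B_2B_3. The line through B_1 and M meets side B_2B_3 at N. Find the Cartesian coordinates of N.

Line B_1M meets B_2B_3 where the B_1-coordinate vanishes; zeroing M's B_1-weight and renormalizing leaves B_2, B_3-weights 1/5 : 1/5 → (1/2, 1/2).
So N = (1/2)·B_2 + (1/2)·B_3 = (-11/2, -2).

(-11/2, -2)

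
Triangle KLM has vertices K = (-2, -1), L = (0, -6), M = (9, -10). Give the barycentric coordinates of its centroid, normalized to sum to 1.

(1/3, 1/3, 1/3)

The centroid is the average of the vertices, so each weight is 1/3.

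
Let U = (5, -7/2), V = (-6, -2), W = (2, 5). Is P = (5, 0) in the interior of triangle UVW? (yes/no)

no

Barycentric coordinates of P: (61/89, -21/178, 77/178).
The three coordinates are positive, negative, positive; a point is interior exactly when all three are positive.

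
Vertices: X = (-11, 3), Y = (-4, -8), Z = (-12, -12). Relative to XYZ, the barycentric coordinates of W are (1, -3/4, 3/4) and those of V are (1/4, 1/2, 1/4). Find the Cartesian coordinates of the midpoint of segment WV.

Barycentric coordinates of the midpoint are the average: (5/8, -1/8, 1/2).
Converting: (5/8)·X + (-1/8)·Y + (1/2)·Z = (-99/8, -25/8).

(-99/8, -25/8)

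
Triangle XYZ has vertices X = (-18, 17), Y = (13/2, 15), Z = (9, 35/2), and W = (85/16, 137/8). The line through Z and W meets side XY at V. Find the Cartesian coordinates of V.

Barycentric coordinates of W with respect to XYZ: (1/8, 1/8, 3/4).
On side XY the Z-coordinate is zero; dropping W's Z-weight 3/4 and renormalizing the remaining 1/8 : 1/8 gives weights 1/2, 1/2 on X, Y.
V = (1/2)·(-18, 17) + (1/2)·(13/2, 15) = (-23/4, 16).

(-23/4, 16)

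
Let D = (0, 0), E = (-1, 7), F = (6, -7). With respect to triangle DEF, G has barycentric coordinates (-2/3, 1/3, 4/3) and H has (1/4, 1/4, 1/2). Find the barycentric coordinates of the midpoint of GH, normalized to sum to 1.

(-5/24, 7/24, 11/12)

Since both coordinate triples sum to 1, the midpoint's barycentrics are the componentwise average.
(-2/3+1/4)/2 = -5/24; similarly 7/24 and 11/12.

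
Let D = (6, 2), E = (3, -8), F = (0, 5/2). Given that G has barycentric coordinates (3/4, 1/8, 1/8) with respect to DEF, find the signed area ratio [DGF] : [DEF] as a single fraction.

1/8

The signed ratio [DGF]/[DEF] equals the barycentric coordinate of G at vertex E, which is 1/8.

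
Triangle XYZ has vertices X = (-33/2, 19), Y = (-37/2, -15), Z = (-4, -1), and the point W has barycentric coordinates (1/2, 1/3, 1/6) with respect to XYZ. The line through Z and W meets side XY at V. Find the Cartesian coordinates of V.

Line ZW meets XY where the Z-coordinate vanishes; zeroing W's Z-weight and renormalizing leaves X, Y-weights 1/2 : 1/3 → (3/5, 2/5).
So V = (3/5)·X + (2/5)·Y = (-173/10, 27/5).

(-173/10, 27/5)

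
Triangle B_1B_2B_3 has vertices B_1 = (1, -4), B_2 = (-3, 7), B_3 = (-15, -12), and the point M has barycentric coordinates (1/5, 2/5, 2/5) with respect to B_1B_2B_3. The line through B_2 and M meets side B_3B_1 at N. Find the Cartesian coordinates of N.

Line B_2M meets B_3B_1 where the B_2-coordinate vanishes; zeroing M's B_2-weight and renormalizing leaves B_3, B_1-weights 2/5 : 1/5 → (2/3, 1/3).
So N = (2/3)·B_3 + (1/3)·B_1 = (-29/3, -28/3).

(-29/3, -28/3)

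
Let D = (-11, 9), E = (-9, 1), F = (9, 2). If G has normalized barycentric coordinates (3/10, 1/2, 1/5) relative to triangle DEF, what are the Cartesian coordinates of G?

G = (3/10)·D + (1/2)·E + (1/5)·F.
x-coordinate: (3/10)·(-11) + (1/2)·(-9) + (1/5)·9 = -6.
y-coordinate: (3/10)·9 + (1/2)·1 + (1/5)·2 = 18/5.

(-6, 18/5)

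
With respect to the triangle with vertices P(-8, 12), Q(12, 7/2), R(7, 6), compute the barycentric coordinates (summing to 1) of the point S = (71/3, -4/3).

Signed area of the reference triangle: [PQR] = ½·((-8)·(7/2−6) + 12·(6−12) + 7·(12−(7/2))) = ½·(20 − 72 + 119/2) = 15/4.
[SQR] = ½·((71/3)·(7/2−6) + 12·(6−(-4/3)) + 7·(-4/3−(7/2))) = ½·(-355/6 + 88 − 203/6) = -5/2, so the P-coordinate is (-5/2)/(15/4) = -2/3.
[PSR] = ½·((-8)·(-4/3−6) + (71/3)·(6−12) + 7·(12−(-4/3))) = ½·(176/3 − 142 + 280/3) = 5, so the Q-coordinate is 4/3.
[PQS] = ½·((-8)·(7/2−(-4/3)) + 12·(-4/3−12) + (71/3)·(12−(7/2))) = ½·(-116/3 − 160 + 1207/6) = 5/4, so the R-coordinate is 1/3.
Check: -2/3 + 4/3 + 1/3 = 1.

(-2/3, 4/3, 1/3)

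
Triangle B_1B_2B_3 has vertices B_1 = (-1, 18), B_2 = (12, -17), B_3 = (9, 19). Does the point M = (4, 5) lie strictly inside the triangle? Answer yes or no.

Barycentric coordinates of M: (74/121, 45/121, 2/121).
The three coordinates are positive, positive, positive; a point is interior exactly when all three are positive.

yes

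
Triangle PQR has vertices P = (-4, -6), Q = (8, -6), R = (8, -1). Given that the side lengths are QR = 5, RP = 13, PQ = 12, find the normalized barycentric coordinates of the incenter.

The incenter has barycentric coordinates proportional to the opposite side lengths: (5 : 13 : 12).
Normalizing by 5+13+12 = 30 gives (1/6, 13/30, 2/5).

(1/6, 13/30, 2/5)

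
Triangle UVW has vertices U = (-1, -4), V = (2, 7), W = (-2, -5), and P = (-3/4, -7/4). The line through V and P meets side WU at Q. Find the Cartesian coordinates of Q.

(-5/3, -14/3)

Barycentric coordinates of P with respect to UVW: (1/4, 1/4, 1/2).
On side WU the V-coordinate is zero; dropping P's V-weight 1/4 and renormalizing the remaining 1/2 : 1/4 gives weights 2/3, 1/3 on W, U.
Q = (2/3)·(-2, -5) + (1/3)·(-1, -4) = (-5/3, -14/3).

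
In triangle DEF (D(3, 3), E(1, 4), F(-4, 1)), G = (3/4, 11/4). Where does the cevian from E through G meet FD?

(2/3, 7/3)

Barycentric coordinates of G with respect to DEF: (1/2, 1/4, 1/4).
On side FD the E-coordinate is zero; dropping G's E-weight 1/4 and renormalizing the remaining 1/4 : 1/2 gives weights 1/3, 2/3 on F, D.
H = (1/3)·(-4, 1) + (2/3)·(3, 3) = (2/3, 7/3).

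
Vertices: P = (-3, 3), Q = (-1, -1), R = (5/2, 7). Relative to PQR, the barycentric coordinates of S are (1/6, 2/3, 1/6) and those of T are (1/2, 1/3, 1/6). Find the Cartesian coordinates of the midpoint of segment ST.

(-13/12, 5/3)

Barycentric coordinates of the midpoint are the average: (1/3, 1/2, 1/6).
Converting: (1/3)·P + (1/2)·Q + (1/6)·R = (-13/12, 5/3).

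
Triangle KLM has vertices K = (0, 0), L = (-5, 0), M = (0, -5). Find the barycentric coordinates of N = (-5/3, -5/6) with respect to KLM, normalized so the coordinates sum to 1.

(1/2, 1/3, 1/6)

Signed area of the reference triangle: [KLM] = ½·(0·(0−(-5)) + (-5)·(-5−0) + 0·(0−0)) = ½·(0 + 25 + 0) = 25/2.
[NLM] = ½·((-5/3)·(0−(-5)) + (-5)·(-5−(-5/6)) + 0·(-5/6−0)) = ½·(-25/3 + 125/6 + 0) = 25/4, so the K-coordinate is (25/4)/(25/2) = 1/2.
[KNM] = ½·(0·(-5/6−(-5)) + (-5/3)·(-5−0) + 0·(0−(-5/6))) = ½·(0 + 25/3 + 0) = 25/6, so the L-coordinate is 1/3.
[KLN] = ½·(0·(0−(-5/6)) + (-5)·(-5/6−0) + (-5/3)·(0−0)) = ½·(0 + 25/6 + 0) = 25/12, so the M-coordinate is 1/6.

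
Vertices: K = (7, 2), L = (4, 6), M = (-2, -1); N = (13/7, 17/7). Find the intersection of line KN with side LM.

Barycentric coordinates of N with respect to KLM: (1/7, 3/7, 3/7).
On side LM the K-coordinate is zero; dropping N's K-weight 1/7 and renormalizing the remaining 3/7 : 3/7 gives weights 1/2, 1/2 on L, M.
J = (1/2)·(4, 6) + (1/2)·(-2, -1) = (1, 5/2).

(1, 5/2)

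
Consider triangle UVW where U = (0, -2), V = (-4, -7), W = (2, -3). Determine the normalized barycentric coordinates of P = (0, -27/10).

Signed area of the reference triangle: [UVW] = ½·(0·(-7−(-3)) + (-4)·(-3−(-2)) + 2·(-2−(-7))) = ½·(0 + 4 + 10) = 7.
[PVW] = ½·(0·(-7−(-3)) + (-4)·(-3−(-27/10)) + 2·(-27/10−(-7))) = ½·(0 + 6/5 + 43/5) = 49/10, so the U-coordinate is (49/10)/7 = 7/10.
[UPW] = ½·(0·(-27/10−(-3)) + 0·(-3−(-2)) + 2·(-2−(-27/10))) = ½·(0 + 0 + 7/5) = 7/10, so the V-coordinate is 1/10.
[UVP] = ½·(0·(-7−(-27/10)) + (-4)·(-27/10−(-2)) + 0·(-2−(-7))) = ½·(0 + 14/5 + 0) = 7/5, so the W-coordinate is 1/5.

(7/10, 1/10, 1/5)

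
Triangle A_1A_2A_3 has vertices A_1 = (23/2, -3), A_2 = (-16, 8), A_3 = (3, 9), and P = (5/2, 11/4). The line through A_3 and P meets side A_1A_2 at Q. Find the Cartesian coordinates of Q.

(7/3, 2/3)

Barycentric coordinates of P with respect to A_1A_2A_3: (1/2, 1/4, 1/4).
On side A_1A_2 the A_3-coordinate is zero; dropping P's A_3-weight 1/4 and renormalizing the remaining 1/2 : 1/4 gives weights 2/3, 1/3 on A_1, A_2.
Q = (2/3)·(23/2, -3) + (1/3)·(-16, 8) = (7/3, 2/3).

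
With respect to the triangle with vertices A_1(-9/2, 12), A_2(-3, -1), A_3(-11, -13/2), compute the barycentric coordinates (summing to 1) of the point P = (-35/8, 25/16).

Signed area of the reference triangle: [A_1A_2A_3] = ½·((-9/2)·(-1−(-13/2)) + (-3)·(-13/2−12) + (-11)·(12−(-1))) = ½·(-99/4 + 111/2 − 143) = -449/8.
[PA_2A_3] = ½·((-35/8)·(-1−(-13/2)) + (-3)·(-13/2−(25/16)) + (-11)·(25/16−(-1))) = ½·(-385/16 + 387/16 − 451/16) = -449/32, so the A_1-coordinate is (-449/32)/(-449/8) = 1/4.
[A_1PA_3] = ½·((-9/2)·(25/16−(-13/2)) + (-35/8)·(-13/2−12) + (-11)·(12−(25/16))) = ½·(-1161/32 + 1295/16 − 1837/16) = -2245/64, so the A_2-coordinate is 5/8.
[A_1A_2P] = ½·((-9/2)·(-1−(25/16)) + (-3)·(25/16−12) + (-35/8)·(12−(-1))) = ½·(369/32 + 501/16 − 455/8) = -449/64, so the A_3-coordinate is 1/8.
Check: 1/4 + 5/8 + 1/8 = 1.

(1/4, 5/8, 1/8)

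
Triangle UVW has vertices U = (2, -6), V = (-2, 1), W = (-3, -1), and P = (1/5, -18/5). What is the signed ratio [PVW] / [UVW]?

3/5

[UVW] = ½·(2·(1−(-1)) + (-2)·(-1−(-6)) + (-3)·(-6−1)) = ½·(4 − 10 + 21) = 15/2.
[PVW] = ½·((1/5)·(1−(-1)) + (-2)·(-1−(-18/5)) + (-3)·(-18/5−1)) = ½·(2/5 − 26/5 + 69/5) = 9/2, so the ratio is (9/2)/(15/2) = 3/5.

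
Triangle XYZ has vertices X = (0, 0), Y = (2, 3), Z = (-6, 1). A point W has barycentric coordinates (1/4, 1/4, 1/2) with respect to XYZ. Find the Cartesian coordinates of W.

(-5/2, 5/4)

W = (1/4)·X + (1/4)·Y + (1/2)·Z.
x-coordinate: (1/4)·0 + (1/4)·2 + (1/2)·(-6) = -5/2.
y-coordinate: (1/4)·0 + (1/4)·3 + (1/2)·1 = 5/4.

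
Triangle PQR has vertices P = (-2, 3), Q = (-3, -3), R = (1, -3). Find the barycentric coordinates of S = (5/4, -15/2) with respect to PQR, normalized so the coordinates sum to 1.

(-3/4, 1/2, 5/4)

Signed area of the reference triangle: [PQR] = ½·((-2)·(-3−(-3)) + (-3)·(-3−3) + 1·(3−(-3))) = ½·(0 + 18 + 6) = 12.
[SQR] = ½·((5/4)·(-3−(-3)) + (-3)·(-3−(-15/2)) + 1·(-15/2−(-3))) = ½·(0 − 27/2 − 9/2) = -9, so the P-coordinate is (-9)/12 = -3/4.
[PSR] = ½·((-2)·(-15/2−(-3)) + (5/4)·(-3−3) + 1·(3−(-15/2))) = ½·(9 − 15/2 + 21/2) = 6, so the Q-coordinate is 1/2.
[PQS] = ½·((-2)·(-3−(-15/2)) + (-3)·(-15/2−3) + (5/4)·(3−(-3))) = ½·(-9 + 63/2 + 15/2) = 15, so the R-coordinate is 5/4.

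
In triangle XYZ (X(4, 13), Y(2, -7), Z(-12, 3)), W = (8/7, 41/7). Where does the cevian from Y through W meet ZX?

(4/5, 11)

Barycentric coordinates of W with respect to XYZ: (4/7, 2/7, 1/7).
On side ZX the Y-coordinate is zero; dropping W's Y-weight 2/7 and renormalizing the remaining 1/7 : 4/7 gives weights 1/5, 4/5 on Z, X.
V = (1/5)·(-12, 3) + (4/5)·(4, 13) = (4/5, 11).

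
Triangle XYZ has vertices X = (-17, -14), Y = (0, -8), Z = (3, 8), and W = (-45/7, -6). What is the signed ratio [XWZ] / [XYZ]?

[XYZ] = ½·((-17)·(-8−8) + 0·(8−(-14)) + 3·(-14−(-8))) = ½·(272 + 0 − 18) = 127.
[XWZ] = ½·((-17)·(-6−8) + (-45/7)·(8−(-14)) + 3·(-14−(-6))) = ½·(238 − 990/7 − 24) = 254/7, so the ratio is (254/7)/127 = 2/7.

2/7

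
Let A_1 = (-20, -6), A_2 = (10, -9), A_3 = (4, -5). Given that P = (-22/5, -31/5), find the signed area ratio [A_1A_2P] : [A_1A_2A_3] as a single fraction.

[A_1A_2A_3] = ½·((-20)·(-9−(-5)) + 10·(-5−(-6)) + 4·(-6−(-9))) = ½·(80 + 10 + 12) = 51.
[A_1A_2P] = ½·((-20)·(-9−(-31/5)) + 10·(-31/5−(-6)) + (-22/5)·(-6−(-9))) = ½·(56 − 2 − 66/5) = 102/5, so the ratio is (102/5)/51 = 2/5.

2/5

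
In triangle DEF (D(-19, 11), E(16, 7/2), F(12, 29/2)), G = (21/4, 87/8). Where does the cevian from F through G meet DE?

(-3/2, 29/4)

Barycentric coordinates of G with respect to DEF: (1/4, 1/4, 1/2).
On side DE the F-coordinate is zero; dropping G's F-weight 1/2 and renormalizing the remaining 1/4 : 1/4 gives weights 1/2, 1/2 on D, E.
H = (1/2)·(-19, 11) + (1/2)·(16, 7/2) = (-3/2, 29/4).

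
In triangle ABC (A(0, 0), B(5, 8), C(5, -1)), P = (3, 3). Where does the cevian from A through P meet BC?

Barycentric coordinates of P with respect to ABC: (2/5, 2/5, 1/5).
On side BC the A-coordinate is zero; dropping P's A-weight 2/5 and renormalizing the remaining 2/5 : 1/5 gives weights 2/3, 1/3 on B, C.
Q = (2/3)·(5, 8) + (1/3)·(5, -1) = (5, 5).

(5, 5)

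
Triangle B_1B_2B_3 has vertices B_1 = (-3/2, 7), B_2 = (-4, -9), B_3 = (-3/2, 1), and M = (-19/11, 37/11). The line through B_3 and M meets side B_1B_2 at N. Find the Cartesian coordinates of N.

(-13/7, 33/7)

Barycentric coordinates of M with respect to B_1B_2B_3: (6/11, 1/11, 4/11).
On side B_1B_2 the B_3-coordinate is zero; dropping M's B_3-weight 4/11 and renormalizing the remaining 6/11 : 1/11 gives weights 6/7, 1/7 on B_1, B_2.
N = (6/7)·(-3/2, 7) + (1/7)·(-4, -9) = (-13/7, 33/7).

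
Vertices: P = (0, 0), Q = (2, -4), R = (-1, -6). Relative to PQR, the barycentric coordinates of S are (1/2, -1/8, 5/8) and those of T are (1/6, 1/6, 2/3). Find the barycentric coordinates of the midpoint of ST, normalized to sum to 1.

(1/3, 1/48, 31/48)

Since both coordinate triples sum to 1, the midpoint's barycentrics are the componentwise average.
(1/2+1/6)/2 = 1/3; similarly 1/48 and 31/48.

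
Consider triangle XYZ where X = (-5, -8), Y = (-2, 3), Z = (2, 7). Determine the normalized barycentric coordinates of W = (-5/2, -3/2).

Signed area of the reference triangle: [XYZ] = ½·((-5)·(3−7) + (-2)·(7−(-8)) + 2·(-8−3)) = ½·(20 − 30 − 22) = -16.
[WYZ] = ½·((-5/2)·(3−7) + (-2)·(7−(-3/2)) + 2·(-3/2−3)) = ½·(10 − 17 − 9) = -8, so the X-coordinate is (-8)/(-16) = 1/2.
[XWZ] = ½·((-5)·(-3/2−7) + (-5/2)·(7−(-8)) + 2·(-8−(-3/2))) = ½·(85/2 − 75/2 − 13) = -4, so the Y-coordinate is 1/4.
[XYW] = ½·((-5)·(3−(-3/2)) + (-2)·(-3/2−(-8)) + (-5/2)·(-8−3)) = ½·(-45/2 − 13 + 55/2) = -4, so the Z-coordinate is 1/4.
Check: 1/2 + 1/4 + 1/4 = 1.

(1/2, 1/4, 1/4)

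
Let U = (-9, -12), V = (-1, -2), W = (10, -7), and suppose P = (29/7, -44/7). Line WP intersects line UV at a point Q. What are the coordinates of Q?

Barycentric coordinates of P with respect to UVW: (1/7, 2/7, 4/7).
On side UV the W-coordinate is zero; dropping P's W-weight 4/7 and renormalizing the remaining 1/7 : 2/7 gives weights 1/3, 2/3 on U, V.
Q = (1/3)·(-9, -12) + (2/3)·(-1, -2) = (-11/3, -16/3).

(-11/3, -16/3)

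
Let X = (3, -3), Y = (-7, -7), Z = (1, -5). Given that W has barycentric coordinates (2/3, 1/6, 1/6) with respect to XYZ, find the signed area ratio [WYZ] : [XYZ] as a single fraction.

The signed ratio [WYZ]/[XYZ] equals the barycentric coordinate of W at vertex X, which is 2/3.

2/3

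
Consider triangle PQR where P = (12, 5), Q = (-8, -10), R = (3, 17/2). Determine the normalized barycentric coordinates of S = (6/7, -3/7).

(2/7, 3/7, 2/7)

Signed area of the reference triangle: [PQR] = ½·(12·(-10−(17/2)) + (-8)·(17/2−5) + 3·(5−(-10))) = ½·(-222 − 28 + 45) = -205/2.
[SQR] = ½·((6/7)·(-10−(17/2)) + (-8)·(17/2−(-3/7)) + 3·(-3/7−(-10))) = ½·(-111/7 − 500/7 + 201/7) = -205/7, so the P-coordinate is (-205/7)/(-205/2) = 2/7.
[PSR] = ½·(12·(-3/7−(17/2)) + (6/7)·(17/2−5) + 3·(5−(-3/7))) = ½·(-750/7 + 3 + 114/7) = -615/14, so the Q-coordinate is 3/7.
[PQS] = ½·(12·(-10−(-3/7)) + (-8)·(-3/7−5) + (6/7)·(5−(-10))) = ½·(-804/7 + 304/7 + 90/7) = -205/7, so the R-coordinate is 2/7.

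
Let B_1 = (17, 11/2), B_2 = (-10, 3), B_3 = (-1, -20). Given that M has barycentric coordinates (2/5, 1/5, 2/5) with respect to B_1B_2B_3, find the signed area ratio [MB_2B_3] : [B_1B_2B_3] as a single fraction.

The signed ratio [MB_2B_3]/[B_1B_2B_3] equals the barycentric coordinate of M at vertex B_1, which is 2/5.

2/5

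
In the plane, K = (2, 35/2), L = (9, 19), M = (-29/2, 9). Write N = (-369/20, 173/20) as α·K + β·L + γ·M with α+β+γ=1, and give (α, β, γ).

(9/10, -4/5, 9/10)

Signed area of the reference triangle: [KLM] = ½·(2·(19−9) + 9·(9−(35/2)) + (-29/2)·(35/2−19)) = ½·(20 − 153/2 + 87/4) = -139/8.
[NLM] = ½·((-369/20)·(19−9) + 9·(9−(173/20)) + (-29/2)·(173/20−19)) = ½·(-369/2 + 63/20 + 6003/40) = -1251/80, so the K-coordinate is (-1251/80)/(-139/8) = 9/10.
[KNM] = ½·(2·(173/20−9) + (-369/20)·(9−(35/2)) + (-29/2)·(35/2−(173/20))) = ½·(-7/10 + 6273/40 − 5133/40) = 139/10, so the L-coordinate is -4/5.
[KLN] = ½·(2·(19−(173/20)) + 9·(173/20−(35/2)) + (-369/20)·(35/2−19)) = ½·(207/10 − 1593/20 + 1107/40) = -1251/80, so the M-coordinate is 9/10.
Check: 9/10 − 4/5 + 9/10 = 1.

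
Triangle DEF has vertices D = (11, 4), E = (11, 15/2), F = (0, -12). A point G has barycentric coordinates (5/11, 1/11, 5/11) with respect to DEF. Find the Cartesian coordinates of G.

G = (5/11)·D + (1/11)·E + (5/11)·F.
x-coordinate: (5/11)·11 + (1/11)·11 + (5/11)·0 = 6.
y-coordinate: (5/11)·4 + (1/11)·(15/2) + (5/11)·(-12) = -65/22.

(6, -65/22)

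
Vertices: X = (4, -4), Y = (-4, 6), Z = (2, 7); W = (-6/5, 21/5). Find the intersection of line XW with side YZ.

(-5/2, 25/4)

Barycentric coordinates of W with respect to XYZ: (1/5, 3/5, 1/5).
On side YZ the X-coordinate is zero; dropping W's X-weight 1/5 and renormalizing the remaining 3/5 : 1/5 gives weights 3/4, 1/4 on Y, Z.
V = (3/4)·(-4, 6) + (1/4)·(2, 7) = (-5/2, 25/4).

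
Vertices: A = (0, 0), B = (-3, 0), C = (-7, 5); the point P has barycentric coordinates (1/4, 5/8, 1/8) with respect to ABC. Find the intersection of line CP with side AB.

Line CP meets AB where the C-coordinate vanishes; zeroing P's C-weight and renormalizing leaves A, B-weights 1/4 : 5/8 → (2/7, 5/7).
So Q = (2/7)·A + (5/7)·B = (-15/7, 0).

(-15/7, 0)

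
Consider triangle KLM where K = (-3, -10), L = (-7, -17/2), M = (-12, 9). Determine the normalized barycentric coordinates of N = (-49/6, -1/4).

Signed area of the reference triangle: [KLM] = ½·((-3)·(-17/2−9) + (-7)·(9−(-10)) + (-12)·(-10−(-17/2))) = ½·(105/2 − 133 + 18) = -125/4.
[NLM] = ½·((-49/6)·(-17/2−9) + (-7)·(9−(-1/4)) + (-12)·(-1/4−(-17/2))) = ½·(1715/12 − 259/4 − 99) = -125/12, so the K-coordinate is (-125/12)/(-125/4) = 1/3.
[KNM] = ½·((-3)·(-1/4−9) + (-49/6)·(9−(-10)) + (-12)·(-10−(-1/4))) = ½·(111/4 − 931/6 + 117) = -125/24, so the L-coordinate is 1/6.
[KLN] = ½·((-3)·(-17/2−(-1/4)) + (-7)·(-1/4−(-10)) + (-49/6)·(-10−(-17/2))) = ½·(99/4 − 273/4 + 49/4) = -125/8, so the M-coordinate is 1/2.

(1/3, 1/6, 1/2)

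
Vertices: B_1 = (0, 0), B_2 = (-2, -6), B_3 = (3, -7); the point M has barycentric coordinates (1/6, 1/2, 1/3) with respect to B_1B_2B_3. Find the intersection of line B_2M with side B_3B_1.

(2, -14/3)

Line B_2M meets B_3B_1 where the B_2-coordinate vanishes; zeroing M's B_2-weight and renormalizing leaves B_3, B_1-weights 1/3 : 1/6 → (2/3, 1/3).
So N = (2/3)·B_3 + (1/3)·B_1 = (2, -14/3).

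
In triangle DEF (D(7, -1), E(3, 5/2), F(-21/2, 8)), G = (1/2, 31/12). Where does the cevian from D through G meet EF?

Barycentric coordinates of G with respect to DEF: (1/2, 1/6, 1/3).
On side EF the D-coordinate is zero; dropping G's D-weight 1/2 and renormalizing the remaining 1/6 : 1/3 gives weights 1/3, 2/3 on E, F.
H = (1/3)·(3, 5/2) + (2/3)·(-21/2, 8) = (-6, 37/6).

(-6, 37/6)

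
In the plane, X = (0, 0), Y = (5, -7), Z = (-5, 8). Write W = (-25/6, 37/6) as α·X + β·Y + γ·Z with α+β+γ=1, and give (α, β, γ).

(7/6, -1/2, 1/3)

Signed area of the reference triangle: [XYZ] = ½·(0·(-7−8) + 5·(8−0) + (-5)·(0−(-7))) = ½·(0 + 40 − 35) = 5/2.
[WYZ] = ½·((-25/6)·(-7−8) + 5·(8−(37/6)) + (-5)·(37/6−(-7))) = ½·(125/2 + 55/6 − 395/6) = 35/12, so the X-coordinate is (35/12)/(5/2) = 7/6.
[XWZ] = ½·(0·(37/6−8) + (-25/6)·(8−0) + (-5)·(0−(37/6))) = ½·(0 − 100/3 + 185/6) = -5/4, so the Y-coordinate is -1/2.
[XYW] = ½·(0·(-7−(37/6)) + 5·(37/6−0) + (-25/6)·(0−(-7))) = ½·(0 + 185/6 − 175/6) = 5/6, so the Z-coordinate is 1/3.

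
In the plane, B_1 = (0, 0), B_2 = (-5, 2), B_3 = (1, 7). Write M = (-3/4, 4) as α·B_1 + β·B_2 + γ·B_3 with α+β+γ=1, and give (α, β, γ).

(1/4, 1/4, 1/2)

Signed area of the reference triangle: [B_1B_2B_3] = ½·(0·(2−7) + (-5)·(7−0) + 1·(0−2)) = ½·(0 − 35 − 2) = -37/2.
[MB_2B_3] = ½·((-3/4)·(2−7) + (-5)·(7−4) + 1·(4−2)) = ½·(15/4 − 15 + 2) = -37/8, so the B_1-coordinate is (-37/8)/(-37/2) = 1/4.
[B_1MB_3] = ½·(0·(4−7) + (-3/4)·(7−0) + 1·(0−4)) = ½·(0 − 21/4 − 4) = -37/8, so the B_2-coordinate is 1/4.
[B_1B_2M] = ½·(0·(2−4) + (-5)·(4−0) + (-3/4)·(0−2)) = ½·(0 − 20 + 3/2) = -37/4, so the B_3-coordinate is 1/2.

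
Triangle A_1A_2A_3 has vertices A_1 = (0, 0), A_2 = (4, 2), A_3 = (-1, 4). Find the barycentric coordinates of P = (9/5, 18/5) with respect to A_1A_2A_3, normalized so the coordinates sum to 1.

Signed area of the reference triangle: [A_1A_2A_3] = ½·(0·(2−4) + 4·(4−0) + (-1)·(0−2)) = ½·(0 + 16 + 2) = 9.
[PA_2A_3] = ½·((9/5)·(2−4) + 4·(4−(18/5)) + (-1)·(18/5−2)) = ½·(-18/5 + 8/5 − 8/5) = -9/5, so the A_1-coordinate is (-9/5)/9 = -1/5.
[A_1PA_3] = ½·(0·(18/5−4) + (9/5)·(4−0) + (-1)·(0−(18/5))) = ½·(0 + 36/5 + 18/5) = 27/5, so the A_2-coordinate is 3/5.
[A_1A_2P] = ½·(0·(2−(18/5)) + 4·(18/5−0) + (9/5)·(0−2)) = ½·(0 + 72/5 − 18/5) = 27/5, so the A_3-coordinate is 3/5.

(-1/5, 3/5, 3/5)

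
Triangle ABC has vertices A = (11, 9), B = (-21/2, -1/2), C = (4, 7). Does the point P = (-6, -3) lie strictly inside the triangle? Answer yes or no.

Barycentric coordinates of P: (140/47, 100/47, -193/47).
The three coordinates are positive, positive, negative; a point is interior exactly when all three are positive.

no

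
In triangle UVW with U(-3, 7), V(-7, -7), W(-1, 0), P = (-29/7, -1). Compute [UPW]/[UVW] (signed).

3/7

[UVW] = ½·((-3)·(-7−0) + (-7)·(0−7) + (-1)·(7−(-7))) = ½·(21 + 49 − 14) = 28.
[UPW] = ½·((-3)·(-1−0) + (-29/7)·(0−7) + (-1)·(7−(-1))) = ½·(3 + 29 − 8) = 12, so the ratio is 12/28 = 3/7.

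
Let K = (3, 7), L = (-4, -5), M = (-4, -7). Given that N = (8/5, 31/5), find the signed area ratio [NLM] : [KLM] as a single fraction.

4/5

[KLM] = ½·(3·(-5−(-7)) + (-4)·(-7−7) + (-4)·(7−(-5))) = ½·(6 + 56 − 48) = 7.
[NLM] = ½·((8/5)·(-5−(-7)) + (-4)·(-7−(31/5)) + (-4)·(31/5−(-5))) = ½·(16/5 + 264/5 − 224/5) = 28/5, so the ratio is (28/5)/7 = 4/5.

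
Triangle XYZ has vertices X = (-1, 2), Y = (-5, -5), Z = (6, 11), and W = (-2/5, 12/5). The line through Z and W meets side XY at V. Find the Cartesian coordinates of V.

Barycentric coordinates of W with respect to XYZ: (3/5, 1/5, 1/5).
On side XY the Z-coordinate is zero; dropping W's Z-weight 1/5 and renormalizing the remaining 3/5 : 1/5 gives weights 3/4, 1/4 on X, Y.
V = (3/4)·(-1, 2) + (1/4)·(-5, -5) = (-2, 1/4).

(-2, 1/4)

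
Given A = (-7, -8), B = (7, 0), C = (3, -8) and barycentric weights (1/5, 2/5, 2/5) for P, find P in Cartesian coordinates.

(13/5, -24/5)

P = (1/5)·A + (2/5)·B + (2/5)·C.
x-coordinate: (1/5)·(-7) + (2/5)·7 + (2/5)·3 = 13/5.
y-coordinate: (1/5)·(-8) + (2/5)·0 + (2/5)·(-8) = -24/5.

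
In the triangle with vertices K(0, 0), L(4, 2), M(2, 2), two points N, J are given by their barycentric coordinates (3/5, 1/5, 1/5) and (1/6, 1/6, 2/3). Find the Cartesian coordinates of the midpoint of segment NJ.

(8/5, 37/30)

Barycentric coordinates of the midpoint are the average: (23/60, 11/60, 13/30).
Converting: (23/60)·K + (11/60)·L + (13/30)·M = (8/5, 37/30).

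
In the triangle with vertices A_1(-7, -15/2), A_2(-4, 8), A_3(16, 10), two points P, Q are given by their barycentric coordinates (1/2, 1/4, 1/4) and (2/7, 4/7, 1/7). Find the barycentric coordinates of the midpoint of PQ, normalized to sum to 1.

Since both coordinate triples sum to 1, the midpoint's barycentrics are the componentwise average.
(1/2+2/7)/2 = 11/28; similarly 23/56 and 11/56.

(11/28, 23/56, 11/56)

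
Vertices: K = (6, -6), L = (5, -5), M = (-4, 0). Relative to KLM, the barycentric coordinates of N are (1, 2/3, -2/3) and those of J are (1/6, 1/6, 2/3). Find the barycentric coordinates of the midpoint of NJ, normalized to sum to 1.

Since both coordinate triples sum to 1, the midpoint's barycentrics are the componentwise average.
(1+1/6)/2 = 7/12; similarly 5/12 and 0.

(7/12, 5/12, 0)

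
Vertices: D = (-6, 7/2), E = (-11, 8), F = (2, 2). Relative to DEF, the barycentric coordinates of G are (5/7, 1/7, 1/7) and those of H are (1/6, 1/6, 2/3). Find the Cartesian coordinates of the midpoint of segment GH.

(-99/28, 201/56)

Barycentric coordinates of the midpoint are the average: (37/84, 13/84, 17/42).
Converting: (37/84)·D + (13/84)·E + (17/42)·F = (-99/28, 201/56).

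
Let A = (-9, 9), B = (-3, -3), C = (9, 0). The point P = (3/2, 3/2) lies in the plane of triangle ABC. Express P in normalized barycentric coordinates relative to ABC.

Signed area of the reference triangle: [ABC] = ½·((-9)·(-3−0) + (-3)·(0−9) + 9·(9−(-3))) = ½·(27 + 27 + 108) = 81.
[PBC] = ½·((3/2)·(-3−0) + (-3)·(0−(3/2)) + 9·(3/2−(-3))) = ½·(-9/2 + 9/2 + 81/2) = 81/4, so the A-coordinate is (81/4)/81 = 1/4.
[APC] = ½·((-9)·(3/2−0) + (3/2)·(0−9) + 9·(9−(3/2))) = ½·(-27/2 − 27/2 + 135/2) = 81/4, so the B-coordinate is 1/4.
[ABP] = ½·((-9)·(-3−(3/2)) + (-3)·(3/2−9) + (3/2)·(9−(-3))) = ½·(81/2 + 45/2 + 18) = 81/2, so the C-coordinate is 1/2.
Check: 1/4 + 1/4 + 1/2 = 1.

(1/4, 1/4, 1/2)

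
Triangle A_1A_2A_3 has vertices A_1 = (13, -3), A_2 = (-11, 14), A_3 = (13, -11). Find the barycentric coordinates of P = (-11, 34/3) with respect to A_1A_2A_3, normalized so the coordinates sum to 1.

Signed area of the reference triangle: [A_1A_2A_3] = ½·(13·(14−(-11)) + (-11)·(-11−(-3)) + 13·(-3−14)) = ½·(325 + 88 − 221) = 96.
[PA_2A_3] = ½·((-11)·(14−(-11)) + (-11)·(-11−(34/3)) + 13·(34/3−14)) = ½·(-275 + 737/3 − 104/3) = -32, so the A_1-coordinate is (-32)/96 = -1/3.
[A_1PA_3] = ½·(13·(34/3−(-11)) + (-11)·(-11−(-3)) + 13·(-3−(34/3))) = ½·(871/3 + 88 − 559/3) = 96, so the A_2-coordinate is 1.
[A_1A_2P] = ½·(13·(14−(34/3)) + (-11)·(34/3−(-3)) + (-11)·(-3−14)) = ½·(104/3 − 473/3 + 187) = 32, so the A_3-coordinate is 1/3.
Check: -1/3 + 1 + 1/3 = 1.

(-1/3, 1, 1/3)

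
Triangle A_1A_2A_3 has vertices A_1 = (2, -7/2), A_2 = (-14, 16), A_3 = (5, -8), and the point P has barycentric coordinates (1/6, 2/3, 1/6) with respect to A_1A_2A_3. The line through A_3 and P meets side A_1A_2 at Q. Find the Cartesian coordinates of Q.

(-54/5, 121/10)

Line A_3P meets A_1A_2 where the A_3-coordinate vanishes; zeroing P's A_3-weight and renormalizing leaves A_1, A_2-weights 1/6 : 2/3 → (1/5, 4/5).
So Q = (1/5)·A_1 + (4/5)·A_2 = (-54/5, 121/10).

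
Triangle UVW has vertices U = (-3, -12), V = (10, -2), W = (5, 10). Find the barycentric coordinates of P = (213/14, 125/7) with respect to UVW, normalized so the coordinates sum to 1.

(-11/14, 11/14, 1)

Signed area of the reference triangle: [UVW] = ½·((-3)·(-2−10) + 10·(10−(-12)) + 5·(-12−(-2))) = ½·(36 + 220 − 50) = 103.
[PVW] = ½·((213/14)·(-2−10) + 10·(10−(125/7)) + 5·(125/7−(-2))) = ½·(-1278/7 − 550/7 + 695/7) = -1133/14, so the U-coordinate is (-1133/14)/103 = -11/14.
[UPW] = ½·((-3)·(125/7−10) + (213/14)·(10−(-12)) + 5·(-12−(125/7))) = ½·(-165/7 + 2343/7 − 1045/7) = 1133/14, so the V-coordinate is 11/14.
[UVP] = ½·((-3)·(-2−(125/7)) + 10·(125/7−(-12)) + (213/14)·(-12−(-2))) = ½·(417/7 + 2090/7 − 1065/7) = 103, so the W-coordinate is 1.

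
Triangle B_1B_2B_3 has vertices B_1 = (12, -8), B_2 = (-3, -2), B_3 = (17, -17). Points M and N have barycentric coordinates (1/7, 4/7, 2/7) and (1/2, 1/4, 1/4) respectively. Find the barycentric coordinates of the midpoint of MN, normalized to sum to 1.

Since both coordinate triples sum to 1, the midpoint's barycentrics are the componentwise average.
(1/7+1/2)/2 = 9/28; similarly 23/56 and 15/56.

(9/28, 23/56, 15/56)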